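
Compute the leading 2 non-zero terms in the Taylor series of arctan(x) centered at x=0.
-x^3/3 + x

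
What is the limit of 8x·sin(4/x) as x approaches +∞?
As x → +∞: let u = 4/x → 0⁺; then 8·x·sin(4/x) = 8·4·sin(u)/u → 8·4·1 = 32.
Limit = 32.

Final answer: 32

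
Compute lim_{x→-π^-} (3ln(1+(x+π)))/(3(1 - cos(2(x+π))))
Both numerator and denominator → 0 as x → -π^-; this is a 0/0 indeterminate form.
Expand each to leading order near x = -π: numerator ~ 3·(x + π), denominator ~ 6·(x + π)^2.
The limit of the ratio is -∞.

Final answer: -∞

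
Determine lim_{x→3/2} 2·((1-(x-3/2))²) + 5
Direct substitution at x = 3/2 gives 7.

Final answer: 7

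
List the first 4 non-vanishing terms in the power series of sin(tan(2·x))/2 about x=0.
-220·x^7/63 - 2·x^5/5 + 2·x^3/3 + x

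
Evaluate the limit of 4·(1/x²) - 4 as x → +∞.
Evaluate the dominant behaviour as x → +∞; each term tends to a finite value or vanishes.
Limit = -4.

Final answer: -4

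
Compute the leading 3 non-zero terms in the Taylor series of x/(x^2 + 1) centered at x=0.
x^5 - x^3 + x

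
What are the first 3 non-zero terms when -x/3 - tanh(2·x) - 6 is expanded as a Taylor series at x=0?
8·x^3/3 - 7·x/3 - 6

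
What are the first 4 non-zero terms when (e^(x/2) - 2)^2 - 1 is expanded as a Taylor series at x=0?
7·x^5/960 + x^4/32 + x^3/12 - x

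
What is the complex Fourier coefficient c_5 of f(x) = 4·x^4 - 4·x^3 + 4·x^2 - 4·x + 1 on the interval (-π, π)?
Compute the real Fourier coefficients first: a_5 = -32·π^2/25 - 208/625, b_5 = -8·π^2/5 - 152/125.
Then c_5 = (a_5 − i·b_5)/2 = -16·π^2/25 - 104/625 + 76·i/125 + 4·i·π^2/5.

Final answer: -16·π^2/25 - 104/625 + 76·i/125 + 4·i·π^2/5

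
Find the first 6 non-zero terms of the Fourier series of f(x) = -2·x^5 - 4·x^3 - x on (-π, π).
(-434 - 4·π^4 + 72·π^2)·sin(x) + (-6·π^2 + 10 + 2·π^4)·sin(2·x) + (-4·π^4/3 - 70/81 + 8·π^2/27)·sin(3·x) + (7/32 + 3·π^2/4 + π^4)·sin(4·x) + (-4·π^4/5 - 24·π^2/25 - 106/625)·sin(5·x) + (14/81 + 26·π^2/27 + 2·π^4/3)·sin(6·x)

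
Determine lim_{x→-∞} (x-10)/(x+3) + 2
Evaluate the dominant behaviour as x → -∞; each term tends to a finite value or vanishes.
Limit = 3.

Final answer: 3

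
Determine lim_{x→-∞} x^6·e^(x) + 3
The product is a 0·∞ indeterminate form at x → -∞.
Rewrite the product as x^6 / e^(-x) (an ∞/∞ form) and apply L'Hôpital, or use the standard hierarchy e^(|x|) ≫ |x^6| as x → -∞.
The indeterminate product → 0, so the limit = 3.

Final answer: 3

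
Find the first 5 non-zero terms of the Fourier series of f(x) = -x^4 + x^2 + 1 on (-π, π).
(-52 + 8·π^2)·cos(x) + (4 - 2·π^2)·cos(2·x) + (-28/27 + 8·π^2/9)·cos(3·x) + (7/16 - π^2/2)·cos(4·x) - π^4/5 + 1 + π^2/3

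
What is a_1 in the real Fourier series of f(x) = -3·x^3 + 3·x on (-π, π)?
a_1 = (1/π) ∫_{-π}^{π} f(x)·cos(1x) dx.
Evaluate the integral (use parity and integration by parts as needed): a_1 = 0.

Final answer: 0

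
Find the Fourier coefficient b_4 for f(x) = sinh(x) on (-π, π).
b_4 = (1/π) ∫_{-π}^{π} f(x)·sin(4x) dx.
Evaluate the integral (use parity and integration by parts as needed): b_4 = -8·sinh(π)/(17·π).

Final answer: -8·sinh(π)/(17·π)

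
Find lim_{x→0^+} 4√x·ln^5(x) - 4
The product is a 0·∞ indeterminate form at x → 0⁺.
Rewrite the product as 4·ln^5(x) / x^(-1/2) and apply L'Hôpital, or use the standard hierarchy x^(-1/2) ≫ |ln x|^5 as x → 0⁺.
The indeterminate product → 0, so the limit = -4.

Final answer: -4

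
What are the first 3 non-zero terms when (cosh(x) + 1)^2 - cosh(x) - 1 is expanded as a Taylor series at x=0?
3·x^4/8 + 3·x^2/2 + 2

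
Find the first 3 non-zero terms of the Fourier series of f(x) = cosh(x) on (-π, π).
-cos(x)·sinh(π)/π + 2·cos(2·x)·sinh(π)/(5·π) + sinh(π)/π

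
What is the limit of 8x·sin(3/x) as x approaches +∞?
As x → +∞: let u = 3/x → 0⁺; then 8·x·sin(3/x) = 8·3·sin(u)/u → 8·3·1 = 24.
Limit = 24.

Final answer: 24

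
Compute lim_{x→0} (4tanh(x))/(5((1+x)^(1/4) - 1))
Both numerator and denominator → 0 as x → 0; this is a 0/0 indeterminate form.
Expand each to leading order near x = 0: numerator ~ 4·x, denominator ~ 5·x/4.
The limit of the ratio is 16/5.

Final answer: 16/5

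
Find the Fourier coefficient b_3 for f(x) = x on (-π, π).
b_3 = (1/π) ∫_{-π}^{π} f(x)·sin(3x) dx.
Evaluate the integral (use parity and integration by parts as needed): b_3 = 2/3.

Final answer: 2/3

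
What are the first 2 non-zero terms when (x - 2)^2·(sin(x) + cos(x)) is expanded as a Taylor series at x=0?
4 - 5·x^2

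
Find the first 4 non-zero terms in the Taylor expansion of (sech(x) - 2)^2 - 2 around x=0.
-7·x^6/180 - x^4/6 + x^2 - 1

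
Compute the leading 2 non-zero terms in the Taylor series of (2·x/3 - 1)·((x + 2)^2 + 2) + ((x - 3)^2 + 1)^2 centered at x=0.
94 - 120·x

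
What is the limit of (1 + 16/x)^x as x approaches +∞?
As x → +∞: this is the defining limit (1 + 16/x)^x → e^16.
Limit = e^(16).

Final answer: e^(16)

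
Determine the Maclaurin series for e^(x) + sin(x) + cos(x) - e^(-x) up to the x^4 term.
x^4/24 + x^3/6 - x^2/2 + 3·x + 1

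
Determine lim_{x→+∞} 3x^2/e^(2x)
This is an ∞/∞ indeterminate form as x → +∞.
The exponential denominator e^(2x) dominates the polynomial numerator (e^x ≫ x^2 as x → ∞), so the quotient → 0.
Limit = 0.

Final answer: 0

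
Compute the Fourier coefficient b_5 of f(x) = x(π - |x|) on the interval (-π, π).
b_5 = (1/π) ∫_{-π}^{π} f(x)·sin(5x) dx.
Evaluate the integral (use parity and integration by parts as needed): b_5 = 8/(125·π).

Final answer: 8/(125·π)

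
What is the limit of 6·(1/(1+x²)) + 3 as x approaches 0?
Direct substitution at x = 0 gives 9.

Final answer: 9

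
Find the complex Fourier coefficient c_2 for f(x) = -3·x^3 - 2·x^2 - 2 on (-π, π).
Compute the real Fourier coefficients first: a_2 = -2, b_2 = -9/2 + 3·π^2.
Then c_2 = (a_2 − i·b_2)/2 = -1 - 3·i·π^2/2 + 9·i/4.

Final answer: -1 - 3·i·π^2/2 + 9·i/4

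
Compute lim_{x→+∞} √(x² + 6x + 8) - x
This is an ∞ − ∞ indeterminate form.
Multiply and divide by the conjugate √(x²+6x + 8) + x; the x² terms cancel, leaving (6x + 8)/(√(x²+6x + 8)+x) → 6/2 = 3.
Limit = 3.

Final answer: 3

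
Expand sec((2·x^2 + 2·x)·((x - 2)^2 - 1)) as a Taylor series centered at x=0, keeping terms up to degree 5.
-336·x^5 + 236·x^4 - 12·x^3 + 18·x^2 + 1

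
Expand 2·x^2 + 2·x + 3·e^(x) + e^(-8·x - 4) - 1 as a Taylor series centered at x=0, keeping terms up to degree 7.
x^7·(1/1680 - 131072·e^(-4)/315) + x^6·(1/240 + 16384·e^(-4)/45) + x^5·(1/40 - 4096·e^(-4)/15) + x^4·(1/8 + 512·e^(-4)/3) + x^3·(1/2 - 256·e^(-4)/3) + x^2·(32·e^(-4) + 7/2) + x·(5 - 8·e^(-4)) + e^(-4) + 2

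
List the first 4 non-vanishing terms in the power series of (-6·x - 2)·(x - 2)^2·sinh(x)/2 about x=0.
-13·x^4/3 + 31·x^3/3 - 8·x^2 - 4·x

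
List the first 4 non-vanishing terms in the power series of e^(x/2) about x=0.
x^3/48 + x^2/8 + x/2 + 1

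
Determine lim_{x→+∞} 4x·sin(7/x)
As x → +∞: let u = 7/x → 0⁺; then 4·x·sin(7/x) = 4·7·sin(u)/u → 4·7·1 = 28.
Limit = 28.

Final answer: 28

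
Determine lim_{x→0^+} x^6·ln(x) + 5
The product is a 0·∞ indeterminate form at x → 0⁺.
Rewrite the product as ln(x) / x^(-6) and apply L'Hôpital, or use the standard hierarchy x^(-6) ≫ |ln x| as x → 0⁺.
The indeterminate product → 0, so the limit = 5.

Final answer: 5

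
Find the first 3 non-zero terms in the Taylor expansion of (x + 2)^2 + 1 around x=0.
x^2 + 4·x + 5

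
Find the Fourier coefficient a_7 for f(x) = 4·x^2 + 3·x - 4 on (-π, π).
a_7 = (1/π) ∫_{-π}^{π} f(x)·cos(7x) dx.
Evaluate the integral (use parity and integration by parts as needed): a_7 = -16/49.

Final answer: -16/49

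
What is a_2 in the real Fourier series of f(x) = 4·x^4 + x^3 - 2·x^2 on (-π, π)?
a_2 = (1/π) ∫_{-π}^{π} f(x)·cos(2x) dx.
Evaluate the integral (use parity and integration by parts as needed): a_2 = -14 + 8·π^2.

Final answer: -14 + 8·π^2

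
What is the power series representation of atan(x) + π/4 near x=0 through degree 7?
-x^7/7 + x^5/5 - x^3/3 + x + π/4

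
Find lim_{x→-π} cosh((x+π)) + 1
Direct substitution at x = -π gives 2.

Final answer: 2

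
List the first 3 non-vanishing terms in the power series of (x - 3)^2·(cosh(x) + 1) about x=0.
13·x^2/2 - 12·x + 18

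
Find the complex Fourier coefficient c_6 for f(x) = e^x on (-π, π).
Compute the real Fourier coefficients first: a_6 = (-1 + e^(2·π))·e^(-π)/(37·π), b_6 = (6 - 6·e^(2·π))·e^(-π)/(37·π).
Then c_6 = (a_6 − i·b_6)/2 = -e^(-π)/(74·π) + e^(π)/(74·π) - 3·i·e^(-π)/(37·π) + 3·i·e^(π)/(37·π).

Final answer: -e^(-π)/(74·π) + e^(π)/(74·π) - 3·i·e^(-π)/(37·π) + 3·i·e^(π)/(37·π)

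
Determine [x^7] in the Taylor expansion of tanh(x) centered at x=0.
Expand to order 7: tanh(x) = -17·x^7/315 + 2·x^5/15 - x^3/3 + x + O(x^8).
The coefficient of x^7 is -17/315.

Final answer: -17/315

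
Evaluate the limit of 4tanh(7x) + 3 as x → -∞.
Evaluate the dominant behaviour as x → -∞; each term tends to a finite value or vanishes.
Limit = -1.

Final answer: -1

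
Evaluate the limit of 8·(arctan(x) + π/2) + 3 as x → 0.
Direct substitution at x = 0 gives 3 + 4·π.

Final answer: 3 + 4·π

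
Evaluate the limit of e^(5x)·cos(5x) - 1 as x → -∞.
Evaluate the dominant behaviour as x → -∞; each term tends to a finite value or vanishes.
Limit = -1.

Final answer: -1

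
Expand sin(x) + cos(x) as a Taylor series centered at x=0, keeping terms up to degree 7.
-x^7/5040 - x^6/720 + x^5/120 + x^4/24 - x^3/6 - x^2/2 + x + 1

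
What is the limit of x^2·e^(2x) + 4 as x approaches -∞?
The product is a 0·∞ indeterminate form at x → -∞.
Rewrite the product as x^2 / e^(-2x) (an ∞/∞ form) and apply L'Hôpital, or use the standard hierarchy e^(2|x|) ≫ |x^2| as x → -∞.
The indeterminate product → 0, so the limit = 4.

Final answer: 4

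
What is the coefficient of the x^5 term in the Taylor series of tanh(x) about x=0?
Expand to order 5: tanh(x) = 2·x^5/15 - x^3/3 + x + O(x^6).
The coefficient of x^5 is 2/15.

Final answer: 2/15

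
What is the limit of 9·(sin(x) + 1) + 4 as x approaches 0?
Direct substitution at x = 0 gives 13.

Final answer: 13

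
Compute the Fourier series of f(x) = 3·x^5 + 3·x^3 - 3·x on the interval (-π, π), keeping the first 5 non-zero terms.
(-114·π^2 + 6·π^4 + 678)·sin(x) + (-3·π^4 - 15 + 12·π^2)·sin(2·x) + (-22·π^2/9 - 10/27 + 2·π^4)·sin(3·x) + (-3·π^4/2 + 87/64 + 3·π^2/8)·sin(4·x) + (-786/625 + 6·π^2/25 + 6·π^4/5)·sin(5·x)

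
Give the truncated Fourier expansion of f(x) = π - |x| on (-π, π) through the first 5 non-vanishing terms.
4·cos(x)/π + 4·cos(3·x)/(9·π) + 4·cos(5·x)/(25·π) + 4·cos(7·x)/(49·π) + π/2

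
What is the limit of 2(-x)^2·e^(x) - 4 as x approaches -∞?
The product is a 0·∞ indeterminate form at x → -∞.
Rewrite the product as 2(-x)^2 / e^(-x) (an ∞/∞ form) and apply L'Hôpital, or use the standard hierarchy e^(|x|) ≫ |(-x)^2| as x → -∞.
The indeterminate product → 0, so the limit = -4.

Final answer: -4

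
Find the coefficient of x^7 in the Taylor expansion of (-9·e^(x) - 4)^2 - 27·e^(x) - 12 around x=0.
Expand to order 7: (-9·e^(x) - 4)^2 - 27·e^(x) - 12 = 1157·x^7/560 + 581·x^6/80 + 879·x^5/40 + 447·x^4/8 + 231·x^3/2 + 369·x^2/2 + 207·x + 130 + O(x^8).
The coefficient of x^7 is 1157/560.

Final answer: 1157/560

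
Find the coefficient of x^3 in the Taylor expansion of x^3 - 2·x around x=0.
Expand to order 3: x^3 - 2·x = x^3 - 2·x + O(x^4).
The coefficient of x^3 is 1.

Final answer: 1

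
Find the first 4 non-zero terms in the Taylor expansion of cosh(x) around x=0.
x^6/720 + x^4/24 + x^2/2 + 1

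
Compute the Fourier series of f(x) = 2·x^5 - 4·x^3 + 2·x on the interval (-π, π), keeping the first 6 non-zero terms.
(-88·π^2 + 4·π^4 + 532)·sin(x) + (-2·π^4 - 23 + 14·π^2)·sin(2·x) + (-152·π^2/27 + 412/81 + 4·π^4/3)·sin(3·x) + (-π^4 - 71/32 + 13·π^2/4)·sin(4·x) + (-56·π^2/25 + 836/625 + 4·π^4/5)·sin(5·x) + (-2·π^4/3 - 77/81 + 46·π^2/27)·sin(6·x)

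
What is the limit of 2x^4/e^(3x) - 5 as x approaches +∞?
The quotient is an ∞/∞ indeterminate form as x → +∞.
The exponential denominator e^(3x) dominates the polynomial numerator (e^x ≫ x^4 as x → ∞), so the quotient → 0.
Adding the constant: 0 - 5 = -5. Limit = -5.

Final answer: -5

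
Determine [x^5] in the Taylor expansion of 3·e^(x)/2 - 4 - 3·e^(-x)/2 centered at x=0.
Expand to order 5: 3·e^(x)/2 - 4 - 3·e^(-x)/2 = x^5/40 + x^3/2 + 3·x - 4 + O(x^6).
The coefficient of x^5 is 1/40.

Final answer: 1/40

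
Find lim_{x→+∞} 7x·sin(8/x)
As x → +∞: let u = 8/x → 0⁺; then 7·x·sin(8/x) = 7·8·sin(u)/u → 7·8·1 = 56.
Limit = 56.

Final answer: 56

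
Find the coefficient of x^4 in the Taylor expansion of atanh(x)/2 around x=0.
Expand to order 4: atanh(x)/2 = x^3/6 + x/2 + O(x^5).
The coefficient of x^4 is 0.

Final answer: 0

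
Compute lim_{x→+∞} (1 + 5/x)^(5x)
As x → +∞: write (1 + 5/x)^(5x) = ((1 + 5/x)^x)^5 → (e^5)^5 = e^25.
Limit = e^(25).

Final answer: e^(25)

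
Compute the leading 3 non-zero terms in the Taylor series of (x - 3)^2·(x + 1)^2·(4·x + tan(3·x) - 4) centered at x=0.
92·x^2 + 15·x - 36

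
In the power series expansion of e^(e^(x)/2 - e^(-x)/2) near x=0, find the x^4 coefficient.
Expand to order 4: e^(e^(x)/2 - e^(-x)/2) = 5·x^4/24 + x^3/3 + x^2/2 + x + 1 + O(x^5).
The coefficient of x^4 is 5/24.

Final answer: 5/24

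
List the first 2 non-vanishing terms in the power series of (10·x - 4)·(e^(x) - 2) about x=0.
4 - 14·x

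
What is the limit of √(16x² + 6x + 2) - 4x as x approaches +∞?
As x → +∞: multiply by the conjugate to get (6x+2)/(√(16x²+6x+2)+4x); the denominator ~ 8x, so the limit is 6/8 = 3/4.
Limit = 3/4.

Final answer: 3/4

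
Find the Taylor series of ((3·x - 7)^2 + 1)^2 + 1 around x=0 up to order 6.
81·x^4 - 756·x^3 + 2664·x^2 - 4200·x + 2501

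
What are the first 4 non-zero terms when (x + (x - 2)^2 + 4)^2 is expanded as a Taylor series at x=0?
-6·x^3 + 25·x^2 - 48·x + 64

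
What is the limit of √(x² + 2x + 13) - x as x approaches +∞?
This is an ∞ − ∞ indeterminate form.
Multiply and divide by the conjugate √(x²+2x + 13) + x; the x² terms cancel, leaving (2x + 13)/(√(x²+2x + 13)+x) → 2/2 = 1.
Limit = 1.

Final answer: 1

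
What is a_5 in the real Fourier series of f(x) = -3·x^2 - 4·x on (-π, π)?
a_5 = (1/π) ∫_{-π}^{π} f(x)·cos(5x) dx.
Evaluate the integral (use parity and integration by parts as needed): a_5 = 12/25.

Final answer: 12/25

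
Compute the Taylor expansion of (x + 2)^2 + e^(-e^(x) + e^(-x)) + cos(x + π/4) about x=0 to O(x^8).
x^7·(-989/2520 + √(2)/10080) + x^6·(28/45 - √(2)/1440) + x^5·(-19/20 - √(2)/240) + x^4·(√(2)/48 + 4/3) + x^3·(-5/3 + √(2)/12) + x^2·(3 - √(2)/4) + x·(2 - √(2)/2) + √(2)/2 + 5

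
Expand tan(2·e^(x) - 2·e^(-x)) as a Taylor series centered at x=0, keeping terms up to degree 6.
4417·x^5/30 + 22·x^3 + 4·x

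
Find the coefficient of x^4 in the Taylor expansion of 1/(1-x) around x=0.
Expand to order 4: 1/(1-x) = x^4 + x^3 + x^2 + x + 1 + O(x^5).
The coefficient of x^4 is 1.

Final answer: 1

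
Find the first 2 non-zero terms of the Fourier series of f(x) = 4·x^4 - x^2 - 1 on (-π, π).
(196 - 32·π^2)·cos(x) - π^2/3 - 1 + 4·π^4/5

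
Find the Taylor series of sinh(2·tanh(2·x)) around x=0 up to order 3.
16·x^3/3 + 4·x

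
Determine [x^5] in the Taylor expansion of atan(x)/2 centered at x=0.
Expand to order 5: atan(x)/2 = x^5/10 - x^3/6 + x/2 + O(x^6).
The coefficient of x^5 is 1/10.

Final answer: 1/10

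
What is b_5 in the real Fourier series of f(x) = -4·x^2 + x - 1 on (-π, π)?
b_5 = (1/π) ∫_{-π}^{π} f(x)·sin(5x) dx.
Evaluate the integral (use parity and integration by parts as needed): b_5 = 2/5.

Final answer: 2/5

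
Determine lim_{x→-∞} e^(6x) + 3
Evaluate the dominant behaviour as x → -∞; each term tends to a finite value or vanishes.
Limit = 3.

Final answer: 3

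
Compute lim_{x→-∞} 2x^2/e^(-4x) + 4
The quotient is an ∞/∞ indeterminate form as x → -∞.
Compare growth rates of the dominant terms (exponentials ≫ polynomials ≫ logarithms), or apply L'Hôpital's rule; the quotient → 0.
Adding the constant: 0 + 4 = 4. Limit = 4.

Final answer: 4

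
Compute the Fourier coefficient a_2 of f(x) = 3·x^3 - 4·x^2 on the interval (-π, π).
a_2 = (1/π) ∫_{-π}^{π} f(x)·cos(2x) dx.
Evaluate the integral (use parity and integration by parts as needed): a_2 = -4.

Final answer: -4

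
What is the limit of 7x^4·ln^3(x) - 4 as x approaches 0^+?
The product is a 0·∞ indeterminate form at x → 0⁺.
Rewrite the product as 7·ln^3(x) / x^(-4) and apply L'Hôpital, or use the standard hierarchy x^(-4) ≫ |ln x|^3 as x → 0⁺.
The indeterminate product → 0, so the limit = -4.

Final answer: -4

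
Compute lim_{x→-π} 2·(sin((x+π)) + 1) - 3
Direct substitution at x = -π gives -1.

Final answer: -1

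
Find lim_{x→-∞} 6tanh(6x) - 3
Evaluate the dominant behaviour as x → -∞; each term tends to a finite value or vanishes.
Limit = -9.

Final answer: -9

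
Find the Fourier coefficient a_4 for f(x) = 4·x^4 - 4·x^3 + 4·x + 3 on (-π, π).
a_4 = (1/π) ∫_{-π}^{π} f(x)·cos(4x) dx.
Evaluate the integral (use parity and integration by parts as needed): a_4 = -3/4 + 2·π^2.

Final answer: -3/4 + 2·π^2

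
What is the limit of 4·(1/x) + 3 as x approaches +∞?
Evaluate the dominant behaviour as x → +∞; each term tends to a finite value or vanishes.
Limit = 3.

Final answer: 3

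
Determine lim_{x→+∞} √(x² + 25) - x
This is an ∞ − ∞ indeterminate form.
Multiply and divide by the conjugate √(x²+25) + x; the x² terms cancel, leaving 25/(√(x²+25)+x) → 0.
Limit = 0.

Final answer: 0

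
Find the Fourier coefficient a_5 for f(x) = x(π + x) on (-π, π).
a_5 = (1/π) ∫_{-π}^{π} f(x)·cos(5x) dx.
Evaluate the integral (use parity and integration by parts as needed): a_5 = -4/25.

Final answer: -4/25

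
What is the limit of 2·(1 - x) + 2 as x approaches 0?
Direct substitution at x = 0 gives 4.

Final answer: 4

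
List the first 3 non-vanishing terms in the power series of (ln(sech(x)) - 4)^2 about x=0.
-5·x^4/12 + 4·x^2 + 16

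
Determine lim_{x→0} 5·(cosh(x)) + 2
Direct substitution at x = 0 gives 7.

Final answer: 7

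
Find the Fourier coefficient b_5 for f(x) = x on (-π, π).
b_5 = (1/π) ∫_{-π}^{π} f(x)·sin(5x) dx.
Evaluate the integral (use parity and integration by parts as needed): b_5 = 2/5.

Final answer: 2/5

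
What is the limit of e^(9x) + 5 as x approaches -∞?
Evaluate the dominant behaviour as x → -∞; each term tends to a finite value or vanishes.
Limit = 5.

Final answer: 5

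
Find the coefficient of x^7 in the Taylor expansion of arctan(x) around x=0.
Expand to order 7: arctan(x) = -x^7/7 + x^5/5 - x^3/3 + x + O(x^8).
The coefficient of x^7 is -1/7.

Final answer: -1/7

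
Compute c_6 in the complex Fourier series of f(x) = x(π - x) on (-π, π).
Compute the real Fourier coefficients first: a_6 = -1/9, b_6 = -π/3.
Then c_6 = (a_6 − i·b_6)/2 = -1/18 + i·π/6.

Final answer: -1/18 + i·π/6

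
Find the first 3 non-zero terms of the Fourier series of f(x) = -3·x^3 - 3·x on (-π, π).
(30 - 6·π^2)·sin(x) + (-3/2 + 3·π^2)·sin(2·x) + (-2·π^2 - 2/3)·sin(3·x)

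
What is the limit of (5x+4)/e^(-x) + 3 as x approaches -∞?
The quotient is an ∞/∞ indeterminate form as x → -∞.
Compare growth rates of the dominant terms (exponentials ≫ polynomials ≫ logarithms), or apply L'Hôpital's rule; the quotient → 0.
Adding the constant: 0 + 3 = 3. Limit = 3.

Final answer: 3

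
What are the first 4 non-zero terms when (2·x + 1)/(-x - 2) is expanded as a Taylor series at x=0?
-3·x^3/16 + 3·x^2/8 - 3·x/4 - 1/2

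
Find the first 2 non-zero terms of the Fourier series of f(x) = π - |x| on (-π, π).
4·cos(x)/π + π/2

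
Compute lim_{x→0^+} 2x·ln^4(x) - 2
The product is a 0·∞ indeterminate form at x → 0⁺.
Rewrite the product as 2·ln^4(x) / x^(-1) and apply L'Hôpital, or use the standard hierarchy x^(-1) ≫ |ln x|^4 as x → 0⁺.
The indeterminate product → 0, so the limit = -2.

Final answer: -2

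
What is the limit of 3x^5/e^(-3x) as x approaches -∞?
This is an ∞/∞ indeterminate form as x → -∞.
Compare growth rates of the dominant terms (exponentials ≫ polynomials ≫ logarithms), or apply L'Hôpital's rule; the quotient → 0.
Limit = 0.

Final answer: 0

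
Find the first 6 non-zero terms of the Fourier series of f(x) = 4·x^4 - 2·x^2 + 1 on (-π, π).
(200 - 32·π^2)·cos(x) + (-14 + 8·π^2)·cos(2·x) + (88/27 - 32·π^2/9)·cos(3·x) + (-5/4 + 2·π^2)·cos(4·x) + (392/625 - 32·π^2/25)·cos(5·x) - 2·π^2/3 + 1 + 4·π^4/5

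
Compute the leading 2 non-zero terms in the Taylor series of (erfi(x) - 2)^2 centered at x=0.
-8·x/√(π) + 4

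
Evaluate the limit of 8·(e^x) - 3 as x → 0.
Direct substitution at x = 0 gives 5.

Final answer: 5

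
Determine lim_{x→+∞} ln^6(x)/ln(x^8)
This is an ∞/∞ indeterminate form as x → +∞.
Write ln(x^8) = 8·ln(x), reducing the quotient to ln^5(x)/8 → ∞.
Limit = ∞.

Final answer: ∞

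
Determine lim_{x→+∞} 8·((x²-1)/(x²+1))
Evaluate the dominant behaviour as x → +∞; each term tends to a finite value or vanishes.
Limit = 8.

Final answer: 8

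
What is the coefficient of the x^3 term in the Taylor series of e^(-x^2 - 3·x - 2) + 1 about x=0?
Expand to order 3: e^(-x^2 - 3·x - 2) + 1 = -3·x^3·e^(-2)/2 + 7·x^2·e^(-2)/2 - 3·x·e^(-2) + e^(-2) + 1 + O(x^4).
The coefficient of x^3 is -3·e^(-2)/2.

Final answer: -3·e^(-2)/2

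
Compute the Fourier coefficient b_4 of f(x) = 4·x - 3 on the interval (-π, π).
b_4 = (1/π) ∫_{-π}^{π} f(x)·sin(4x) dx.
Evaluate the integral (use parity and integration by parts as needed): b_4 = -2.

Final answer: -2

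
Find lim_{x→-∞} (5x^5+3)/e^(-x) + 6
The quotient is an ∞/∞ indeterminate form as x → -∞.
Compare growth rates of the dominant terms (exponentials ≫ polynomials ≫ logarithms), or apply L'Hôpital's rule; the quotient → 0.
Adding the constant: 0 + 6 = 6. Limit = 6.

Final answer: 6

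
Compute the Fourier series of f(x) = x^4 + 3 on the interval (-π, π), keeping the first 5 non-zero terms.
(48 - 8·π^2)·cos(x) + (-3 + 2·π^2)·cos(2·x) + (16/27 - 8·π^2/9)·cos(3·x) + (-3/16 + π^2/2)·cos(4·x) + 3 + π^4/5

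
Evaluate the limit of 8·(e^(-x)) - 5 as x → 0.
Direct substitution at x = 0 gives 3.

Final answer: 3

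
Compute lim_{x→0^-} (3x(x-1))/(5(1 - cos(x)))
Both numerator and denominator → 0 as x → 0^-; this is a 0/0 indeterminate form.
Expand each to leading order near x = 0: numerator ~ -3·x, denominator ~ 5·x^2/2.
The limit of the ratio is ∞.

Final answer: ∞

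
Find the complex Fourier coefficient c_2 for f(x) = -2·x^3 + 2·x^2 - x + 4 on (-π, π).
Compute the real Fourier coefficients first: a_2 = 2, b_2 = -2 + 2·π^2.
Then c_2 = (a_2 − i·b_2)/2 = 1 - i·π^2 + i.

Final answer: 1 - i·π^2 + i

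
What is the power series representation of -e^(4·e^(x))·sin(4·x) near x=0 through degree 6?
-398·x^6·e^(4)/45 - 418·x^5·e^(4)/15 - 104·x^4·e^(4)/3 - 88·x^3·e^(4)/3 - 16·x^2·e^(4) - 4·x·e^(4)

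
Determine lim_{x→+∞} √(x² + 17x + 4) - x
This is an ∞ − ∞ indeterminate form.
Multiply and divide by the conjugate √(x²+17x + 4) + x; the x² terms cancel, leaving (17x + 4)/(√(x²+17x + 4)+x) → 17/2.
Limit = 17/2.

Final answer: 17/2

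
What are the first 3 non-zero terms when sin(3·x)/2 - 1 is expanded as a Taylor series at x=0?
-9·x^3/4 + 3·x/2 - 1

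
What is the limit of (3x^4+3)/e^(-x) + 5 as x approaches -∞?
The quotient is an ∞/∞ indeterminate form as x → -∞.
Compare growth rates of the dominant terms (exponentials ≫ polynomials ≫ logarithms), or apply L'Hôpital's rule; the quotient → 0.
Adding the constant: 0 + 5 = 5. Limit = 5.

Final answer: 5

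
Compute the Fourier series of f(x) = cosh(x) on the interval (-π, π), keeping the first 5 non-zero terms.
-cos(x)·sinh(π)/π + 2·cos(2·x)·sinh(π)/(5·π) - cos(3·x)·sinh(π)/(5·π) + 2·cos(4·x)·sinh(π)/(17·π) + sinh(π)/π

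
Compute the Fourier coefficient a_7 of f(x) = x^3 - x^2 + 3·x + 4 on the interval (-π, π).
a_7 = (1/π) ∫_{-π}^{π} f(x)·cos(7x) dx.
Evaluate the integral (use parity and integration by parts as needed): a_7 = 4/49.

Final answer: 4/49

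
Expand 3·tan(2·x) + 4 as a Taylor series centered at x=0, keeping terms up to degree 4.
8·x^3 + 6·x + 4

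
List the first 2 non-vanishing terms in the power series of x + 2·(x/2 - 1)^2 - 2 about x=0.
x^2/2 - x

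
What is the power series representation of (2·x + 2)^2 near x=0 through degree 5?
4·x^2 + 8·x + 4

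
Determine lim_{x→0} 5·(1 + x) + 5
Direct substitution at x = 0 gives 10.

Final answer: 10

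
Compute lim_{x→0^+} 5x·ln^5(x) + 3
The product is a 0·∞ indeterminate form at x → 0⁺.
Rewrite the product as 5·ln^5(x) / x^(-1) and apply L'Hôpital, or use the standard hierarchy x^(-1) ≫ |ln x|^5 as x → 0⁺.
The indeterminate product → 0, so the limit = 3.

Final answer: 3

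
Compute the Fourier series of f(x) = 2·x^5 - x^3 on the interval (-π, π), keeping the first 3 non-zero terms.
(-82·π^2 + 4·π^4 + 492)·sin(x) + (-2·π^4 - 33/2 + 11·π^2)·sin(2·x) + (-98·π^2/27 + 196/81 + 4·π^4/3)·sin(3·x)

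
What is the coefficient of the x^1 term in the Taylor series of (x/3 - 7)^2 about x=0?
Expand to order 1: (x/3 - 7)^2 = 49 - 14·x/3 + O(x^2).
The coefficient of x^1 is -14/3.

Final answer: -14/3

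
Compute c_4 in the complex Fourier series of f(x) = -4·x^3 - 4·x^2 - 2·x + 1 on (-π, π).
Compute the real Fourier coefficients first: a_4 = -1, b_4 = 1/4 + 2·π^2.
Then c_4 = (a_4 − i·b_4)/2 = -1/2 - i·π^2 - i/8.

Final answer: -1/2 - i·π^2 - i/8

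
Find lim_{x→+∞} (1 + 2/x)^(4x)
As x → +∞: write (1 + 2/x)^(4x) = ((1 + 2/x)^x)^4 → (e^2)^4 = e^8.
Limit = e^(8).

Final answer: e^(8)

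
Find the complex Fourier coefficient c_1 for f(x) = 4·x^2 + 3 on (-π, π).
Compute the real Fourier coefficients first: a_1 = -16, b_1 = 0.
Then c_1 = (a_1 − i·b_1)/2 = -8.

Final answer: -8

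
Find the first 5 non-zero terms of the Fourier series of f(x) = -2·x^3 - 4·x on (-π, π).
(16 - 4·π^2)·sin(x) + (1 + 2·π^2)·sin(2·x) + (-4·π^2/3 - 16/9)·sin(3·x) + (13/8 + π^2)·sin(4·x) + (-4·π^2/5 - 176/125)·sin(5·x)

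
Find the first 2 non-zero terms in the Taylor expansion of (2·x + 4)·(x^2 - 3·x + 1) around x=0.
4 - 10·x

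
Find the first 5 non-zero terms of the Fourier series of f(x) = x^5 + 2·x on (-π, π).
(-40·π^2 + 2·π^4 + 244)·sin(x) + (-π^4 - 19/2 + 5·π^2)·sin(2·x) + (-40·π^2/27 + 188/81 + 2·π^4/3)·sin(3·x) + (-π^4/2 - 79/64 + 5·π^2/8)·sin(4·x) + (-8·π^2/25 + 548/625 + 2·π^4/5)·sin(5·x)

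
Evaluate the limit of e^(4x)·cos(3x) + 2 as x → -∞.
Evaluate the dominant behaviour as x → -∞; each term tends to a finite value or vanishes.
Limit = 2.

Final answer: 2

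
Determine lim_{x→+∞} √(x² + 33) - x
This is an ∞ − ∞ indeterminate form.
Multiply and divide by the conjugate √(x²+33) + x; the x² terms cancel, leaving 33/(√(x²+33)+x) → 0.
Limit = 0.

Final answer: 0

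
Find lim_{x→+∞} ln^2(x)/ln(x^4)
This is an ∞/∞ indeterminate form as x → +∞.
Write ln(x^4) = 4·ln(x), reducing the quotient to ln(x)/4 → ∞.
Limit = ∞.

Final answer: ∞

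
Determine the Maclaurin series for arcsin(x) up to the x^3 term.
x^3/6 + x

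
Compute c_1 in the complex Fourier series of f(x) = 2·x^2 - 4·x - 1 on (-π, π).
Compute the real Fourier coefficients first: a_1 = -8, b_1 = -8.
Then c_1 = (a_1 − i·b_1)/2 = -4 + 4·i.

Final answer: -4 + 4·i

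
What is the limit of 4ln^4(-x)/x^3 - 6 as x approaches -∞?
The quotient is an ∞/∞ indeterminate form as x → -∞.
Compare growth rates of the dominant terms (exponentials ≫ polynomials ≫ logarithms), or apply L'Hôpital's rule; the quotient → 0.
Adding the constant: 0 - 6 = -6. Limit = -6.

Final answer: -6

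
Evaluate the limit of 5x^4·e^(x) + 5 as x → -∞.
The product is a 0·∞ indeterminate form at x → -∞.
Rewrite the product as 5x^4 / e^(-x) (an ∞/∞ form) and apply L'Hôpital, or use the standard hierarchy e^(|x|) ≫ |x^4| as x → -∞.
The indeterminate product → 0, so the limit = 5.

Final answer: 5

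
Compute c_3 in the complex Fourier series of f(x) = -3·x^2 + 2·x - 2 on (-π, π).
Compute the real Fourier coefficients first: a_3 = 4/3, b_3 = 4/3.
Then c_3 = (a_3 − i·b_3)/2 = 2/3 - 2·i/3.

Final answer: 2/3 - 2·i/3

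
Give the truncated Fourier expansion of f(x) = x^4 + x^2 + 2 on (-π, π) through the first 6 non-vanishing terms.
(44 - 8·π^2)·cos(x) + (-2 + 2·π^2)·cos(2·x) + (4/27 - 8·π^2/9)·cos(3·x) + (1/16 + π^2/2)·cos(4·x) + (-8·π^2/25 - 52/625)·cos(5·x) + 2 + π^2/3 + π^4/5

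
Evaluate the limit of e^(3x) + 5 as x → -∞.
Evaluate the dominant behaviour as x → -∞; each term tends to a finite value or vanishes.
Limit = 5.

Final answer: 5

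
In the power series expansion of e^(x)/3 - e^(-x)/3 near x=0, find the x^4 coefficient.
Expand to order 4: e^(x)/3 - e^(-x)/3 = x^3/9 + 2·x/3 + O(x^5).
The coefficient of x^4 is 0.

Final answer: 0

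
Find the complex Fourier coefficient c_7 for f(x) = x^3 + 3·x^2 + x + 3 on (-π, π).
Compute the real Fourier coefficients first: a_7 = -12/49, b_7 = 86/343 + 2·π^2/7.
Then c_7 = (a_7 − i·b_7)/2 = -6/49 - i·π^2/7 - 43·i/343.

Final answer: -6/49 - i·π^2/7 - 43·i/343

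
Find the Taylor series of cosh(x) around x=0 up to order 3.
x^2/2 + 1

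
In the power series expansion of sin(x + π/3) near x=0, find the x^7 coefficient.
Expand to order 7: sin(x + π/3) = -x^7/10080 - √(3)·x^6/1440 + x^5/240 + √(3)·x^4/48 - x^3/12 - √(3)·x^2/4 + x/2 + √(3)/2 + O(x^8).
The coefficient of x^7 is -1/10080.

Final answer: -1/10080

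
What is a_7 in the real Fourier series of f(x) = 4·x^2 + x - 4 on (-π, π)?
a_7 = (1/π) ∫_{-π}^{π} f(x)·cos(7x) dx.
Evaluate the integral (use parity and integration by parts as needed): a_7 = -16/49.

Final answer: -16/49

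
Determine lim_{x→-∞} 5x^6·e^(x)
This is a 0·∞ indeterminate form at x → -∞.
Rewrite the product as 5x^6 / e^(-x) (an ∞/∞ form) and apply L'Hôpital, or use the standard hierarchy e^(|x|) ≫ |x^6| as x → -∞.
The indeterminate product → 0, so the limit = 0.

Final answer: 0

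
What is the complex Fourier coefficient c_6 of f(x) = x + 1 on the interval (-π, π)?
Compute the real Fourier coefficients first: a_6 = 0, b_6 = -1/3.
Then c_6 = (a_6 − i·b_6)/2 = i/6.

Final answer: i/6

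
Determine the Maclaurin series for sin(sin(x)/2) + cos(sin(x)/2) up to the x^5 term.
19·x^5/1280 + 17·x^4/384 - 5·x^3/48 - x^2/8 + x/2 + 1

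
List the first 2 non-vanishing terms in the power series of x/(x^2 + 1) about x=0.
-x^3 + x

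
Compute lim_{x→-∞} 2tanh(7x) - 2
Evaluate the dominant behaviour as x → -∞; each term tends to a finite value or vanishes.
Limit = -4.

Final answer: -4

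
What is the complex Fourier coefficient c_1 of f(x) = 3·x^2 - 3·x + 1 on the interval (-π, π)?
Compute the real Fourier coefficients first: a_1 = -12, b_1 = -6.
Then c_1 = (a_1 − i·b_1)/2 = -6 + 3·i.

Final answer: -6 + 3·i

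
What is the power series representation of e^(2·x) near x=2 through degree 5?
e^(4) + 2·e^(4)·(x - 2) + 2·e^(4)·(x - 2)^2 + 4·e^(4)·(x - 2)^3/3 + 2·e^(4)·(x - 2)^4/3 + 4·e^(4)·(x - 2)^5/15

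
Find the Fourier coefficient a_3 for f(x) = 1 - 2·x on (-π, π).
a_3 = (1/π) ∫_{-π}^{π} f(x)·cos(3x) dx.
Evaluate the integral (use parity and integration by parts as needed): a_3 = 0.

Final answer: 0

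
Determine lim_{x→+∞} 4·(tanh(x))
Evaluate the dominant behaviour as x → +∞; each term tends to a finite value or vanishes.
Limit = 4.

Final answer: 4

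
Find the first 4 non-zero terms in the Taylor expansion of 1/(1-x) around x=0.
x^3 + x^2 + x + 1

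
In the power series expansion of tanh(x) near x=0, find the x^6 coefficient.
Expand to order 6: tanh(x) = 2·x^5/15 - x^3/3 + x + O(x^7).
The coefficient of x^6 is 0.

Final answer: 0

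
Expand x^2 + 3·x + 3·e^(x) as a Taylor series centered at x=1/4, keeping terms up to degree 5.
13/16 + 3·e^(1/4) + (7/2 + 3·e^(1/4))·(x - 1/4) + (1 + 3·e^(1/4)/2)·(x - 1/4)^2 + e^(1/4)·(x - 1/4)^3/2 + e^(1/4)·(x - 1/4)^4/8 + e^(1/4)·(x - 1/4)^5/40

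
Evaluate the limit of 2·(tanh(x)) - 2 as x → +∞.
Evaluate the dominant behaviour as x → +∞; each term tends to a finite value or vanishes.
Limit = 0.

Final answer: 0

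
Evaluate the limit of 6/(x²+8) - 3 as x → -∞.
Evaluate the dominant behaviour as x → -∞; each term tends to a finite value or vanishes.
Limit = -3.

Final answer: -3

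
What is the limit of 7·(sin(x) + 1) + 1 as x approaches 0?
Direct substitution at x = 0 gives 8.

Final answer: 8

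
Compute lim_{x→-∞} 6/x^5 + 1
Evaluate the dominant behaviour as x → -∞; each term tends to a finite value or vanishes.
Limit = 1.

Final answer: 1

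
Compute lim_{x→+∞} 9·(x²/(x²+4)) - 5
Evaluate the dominant behaviour as x → +∞; each term tends to a finite value or vanishes.
Limit = 4.

Final answer: 4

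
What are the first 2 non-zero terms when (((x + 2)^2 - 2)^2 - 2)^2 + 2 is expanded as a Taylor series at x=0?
64·x + 6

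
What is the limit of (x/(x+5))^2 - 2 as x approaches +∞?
As x → +∞: x/(x+5) = 1/(1 + 5/x) → 1, and the 2nd power of a limit-1 base also → 1; with the additive constant, 1 - 2 = -1.
Limit = -1.

Final answer: -1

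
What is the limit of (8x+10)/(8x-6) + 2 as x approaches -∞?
Evaluate the dominant behaviour as x → -∞; each term tends to a finite value or vanishes.
Limit = 3.

Final answer: 3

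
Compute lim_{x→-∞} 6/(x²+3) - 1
Evaluate the dominant behaviour as x → -∞; each term tends to a finite value or vanishes.
Limit = -1.

Final answer: -1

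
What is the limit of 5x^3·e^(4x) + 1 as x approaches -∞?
The product is a 0·∞ indeterminate form at x → -∞.
Rewrite the product as 5x^3 / e^(-4x) (an ∞/∞ form) and apply L'Hôpital, or use the standard hierarchy e^(4|x|) ≫ |x^3| as x → -∞.
The indeterminate product → 0, so the limit = 1.

Final answer: 1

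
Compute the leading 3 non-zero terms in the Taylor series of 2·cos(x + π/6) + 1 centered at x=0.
-√(3)·x^2/2 - x + 1 + √(3)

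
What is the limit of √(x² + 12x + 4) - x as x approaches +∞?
This is an ∞ − ∞ indeterminate form.
Multiply and divide by the conjugate √(x²+12x + 4) + x; the x² terms cancel, leaving (12x + 4)/(√(x²+12x + 4)+x) → 12/2 = 6.
Limit = 6.

Final answer: 6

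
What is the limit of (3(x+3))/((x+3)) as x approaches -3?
Both numerator and denominator → 0 as x → -3; this is a 0/0 indeterminate form.
Expand each to leading order near x = -3: numerator ~ 3·(x + 3), denominator ~ (x + 3).
The limit of the ratio is 3.

Final answer: 3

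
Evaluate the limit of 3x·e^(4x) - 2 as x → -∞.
The product is a 0·∞ indeterminate form at x → -∞.
Rewrite the product as 3x / e^(-4x) (an ∞/∞ form) and apply L'Hôpital, or use the standard hierarchy e^(4|x|) ≫ |x| as x → -∞.
The indeterminate product → 0, so the limit = -2.

Final answer: -2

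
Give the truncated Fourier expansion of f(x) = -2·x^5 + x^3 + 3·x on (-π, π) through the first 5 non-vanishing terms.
(-486 - 4·π^4 + 82·π^2)·sin(x) + (-11·π^2 + 27/2 + 2·π^4)·sin(2·x) + (-4·π^4/3 - 34/81 + 98·π^2/27)·sin(3·x) + (-7·π^2/4 - 27/32 + π^4)·sin(4·x) + (-4·π^4/5 + 594/625 + 26·π^2/25)·sin(5·x)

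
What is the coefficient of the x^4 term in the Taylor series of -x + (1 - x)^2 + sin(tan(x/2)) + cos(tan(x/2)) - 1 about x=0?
Expand to order 4: -x + (1 - x)^2 + sin(tan(x/2)) + cos(tan(x/2)) - 1 = -7·x^4/384 + x^3/48 + 7·x^2/8 - 5·x/2 + 1 + O(x^5).
The coefficient of x^4 is -7/384.

Final answer: -7/384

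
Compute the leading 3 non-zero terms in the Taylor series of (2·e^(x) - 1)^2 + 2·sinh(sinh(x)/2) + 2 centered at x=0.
6·x^2 + 5·x + 3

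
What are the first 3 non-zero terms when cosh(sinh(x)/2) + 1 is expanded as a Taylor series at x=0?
17·x^4/384 + x^2/8 + 2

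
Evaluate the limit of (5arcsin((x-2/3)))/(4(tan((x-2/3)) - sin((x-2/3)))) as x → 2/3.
Both numerator and denominator → 0 as x → 2/3; this is a 0/0 indeterminate form.
Expand each to leading order near x = 2/3: numerator ~ 5·(x - 2/3), denominator ~ 2·(x - 2/3)^3.
The limit of the ratio is ∞.

Final answer: ∞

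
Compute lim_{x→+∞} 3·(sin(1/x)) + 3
Evaluate the dominant behaviour as x → +∞; each term tends to a finite value or vanishes.
Limit = 3.

Final answer: 3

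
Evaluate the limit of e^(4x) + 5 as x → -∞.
Evaluate the dominant behaviour as x → -∞; each term tends to a finite value or vanishes.
Limit = 5.

Final answer: 5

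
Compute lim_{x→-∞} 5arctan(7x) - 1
Evaluate the dominant behaviour as x → -∞; each term tends to a finite value or vanishes.
Limit = -5·π/2 - 1.

Final answer: -5·π/2 - 1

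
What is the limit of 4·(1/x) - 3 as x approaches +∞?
Evaluate the dominant behaviour as x → +∞; each term tends to a finite value or vanishes.
Limit = -3.

Final answer: -3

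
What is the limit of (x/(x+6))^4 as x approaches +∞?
As x → +∞: x/(x+6) = 1/(1 + 6/x) → 1, and the 4th power of a limit-1 base also → 1.
Limit = 1.

Final answer: 1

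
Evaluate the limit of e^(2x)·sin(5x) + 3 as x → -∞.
Evaluate the dominant behaviour as x → -∞; each term tends to a finite value or vanishes.
Limit = 3.

Final answer: 3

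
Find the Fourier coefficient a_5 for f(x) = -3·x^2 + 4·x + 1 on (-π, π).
a_5 = (1/π) ∫_{-π}^{π} f(x)·cos(5x) dx.
Evaluate the integral (use parity and integration by parts as needed): a_5 = 12/25.

Final answer: 12/25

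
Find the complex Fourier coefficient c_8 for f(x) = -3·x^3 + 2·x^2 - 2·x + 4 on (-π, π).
Compute the real Fourier coefficients first: a_8 = 1/8, b_8 = 55/128 + 3·π^2/4.
Then c_8 = (a_8 − i·b_8)/2 = 1/16 - 3·i·π^2/8 - 55·i/256.

Final answer: 1/16 - 3·i·π^2/8 - 55·i/256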